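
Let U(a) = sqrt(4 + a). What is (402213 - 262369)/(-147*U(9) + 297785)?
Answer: 10410861385/22168906327 + 5139267*sqrt(13)/22168906327 ≈ 0.47045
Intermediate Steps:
(402213 - 262369)/(-147*U(9) + 297785) = (402213 - 262369)/(-147*sqrt(4 + 9) + 297785) = 139844/(-147*sqrt(13) + 297785) = 139844/(297785 - 147*sqrt(13))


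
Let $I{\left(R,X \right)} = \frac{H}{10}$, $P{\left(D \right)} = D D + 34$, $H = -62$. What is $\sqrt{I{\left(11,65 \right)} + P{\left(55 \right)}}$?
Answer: $\frac{12 \sqrt{530}}{5} \approx 55.252$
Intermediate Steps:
$P{\left(D \right)} = 34 + D^{2}$ ($P{\left(D \right)} = D^{2} + 34 = 34 + D^{2}$)
$I{\left(R,X \right)} = - \frac{31}{5}$ ($I{\left(R,X \right)} = - \frac{62}{10} = \left(-62\right) \frac{1}{10} = - \frac{31}{5}$)
$\sqrt{I{\left(11,65 \right)} + P{\left(55 \right)}} = \sqrt{- \frac{31}{5} + \left(34 + 55^{2}\right)} = \sqrt{- \frac{31}{5} + \left(34 + 3025\right)} = \sqrt{- \frac{31}{5} + 3059} = \sqrt{\frac{15264}{5}} = \frac{12 \sqrt{530}}{5}$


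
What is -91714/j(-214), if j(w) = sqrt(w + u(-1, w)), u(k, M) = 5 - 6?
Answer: 91714*I*sqrt(215)/215 ≈ 6254.8*I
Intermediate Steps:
u(k, M) = -1
j(w) = sqrt(-1 + w) (j(w) = sqrt(w - 1) = sqrt(-1 + w))
-91714/j(-214) = -91714/sqrt(-1 - 214) = -91714*(-I*sqrt(215)/215) = -(-91714)*I*sqrt(215)/215 = 91714*I*sqrt(215)/215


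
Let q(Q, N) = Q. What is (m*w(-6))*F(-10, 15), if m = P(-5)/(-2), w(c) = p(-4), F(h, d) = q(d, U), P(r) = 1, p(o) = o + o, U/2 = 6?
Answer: 60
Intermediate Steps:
U = 12 (U = 2*6 = 12)
p(o) = 2*o
F(h, d) = d
w(c) = -8 (w(c) = 2*(-4) = -8)
m = -½ (m = 1/(-2) = 1*(-½) = -½ ≈ -0.50000)
(m*w(-6))*F(-10, 15) = -½*(-8)*15 = 4*15 = 60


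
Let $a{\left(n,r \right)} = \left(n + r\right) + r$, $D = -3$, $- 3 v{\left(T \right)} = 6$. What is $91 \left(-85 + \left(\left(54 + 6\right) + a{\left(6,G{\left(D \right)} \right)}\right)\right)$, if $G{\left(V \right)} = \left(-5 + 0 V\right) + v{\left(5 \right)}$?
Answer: $-3003$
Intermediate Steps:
$v{\left(T \right)} = -2$ ($v{\left(T \right)} = \left(- \frac{1}{3}\right) 6 = -2$)
$G{\left(V \right)} = -7$ ($G{\left(V \right)} = \left(-5 + 0 V\right) - 2 = \left(-5 + 0\right) - 2 = -5 - 2 = -7$)
$a{\left(n,r \right)} = n + 2 r$
$91 \left(-85 + \left(\left(54 + 6\right) + a{\left(6,G{\left(D \right)} \right)}\right)\right) = 91 \left(-85 + \left(\left(54 + 6\right) + \left(6 + 2 \left(-7\right)\right)\right)\right) = 91 \left(-85 + \left(60 + \left(6 - 14\right)\right)\right) = 91 \left(-85 + \left(60 - 8\right)\right) = 91 \left(-85 + 52\right) = 91 \left(-33\right) = -3003$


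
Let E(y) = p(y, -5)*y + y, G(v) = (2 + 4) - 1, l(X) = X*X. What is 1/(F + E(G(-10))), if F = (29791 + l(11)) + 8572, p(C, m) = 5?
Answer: 1/38514 ≈ 2.5965e-5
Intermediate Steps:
l(X) = X**2
G(v) = 5 (G(v) = 6 - 1 = 5)
F = 38484 (F = (29791 + 11**2) + 8572 = (29791 + 121) + 8572 = 29912 + 8572 = 38484)
E(y) = 6*y (E(y) = 5*y + y = 6*y)
1/(F + E(G(-10))) = 1/(38484 + 6*5) = 1/(38484 + 30) = 1/38514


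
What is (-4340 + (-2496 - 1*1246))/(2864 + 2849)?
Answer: -8082/5713 ≈ -1.4147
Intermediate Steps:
(-4340 + (-2496 - 1*1246))/(2864 + 2849) = (-4340 + (-2496 - 1246))/5713 = (-4340 - 3742)*(1/5713) = -8082*1/5713 = -8082/5713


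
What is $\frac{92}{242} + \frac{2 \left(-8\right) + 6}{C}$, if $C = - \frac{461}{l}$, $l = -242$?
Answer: $- \frac{271614}{55781} \approx -4.8693$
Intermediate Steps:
$C = \frac{461}{242}$ ($C = - \frac{461}{-242} = \left(-461\right) \left(- \frac{1}{242}\right) = \frac{461}{242} \approx 1.905$)
$\frac{92}{242} + \frac{2 \left(-8\right) + 6}{C} = \frac{92}{242} + \frac{2 \left(-8\right) + 6}{\frac{461}{242}} = 92 \cdot \frac{1}{242} + \left(-16 + 6\right) \frac{242}{461} = \frac{46}{121} - \frac{2420}{461} = - \frac{271614}{55781}$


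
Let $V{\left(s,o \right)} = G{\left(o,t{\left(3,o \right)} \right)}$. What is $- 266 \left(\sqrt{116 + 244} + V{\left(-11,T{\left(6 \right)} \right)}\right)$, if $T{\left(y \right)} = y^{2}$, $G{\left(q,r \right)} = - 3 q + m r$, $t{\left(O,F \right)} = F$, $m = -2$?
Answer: $47880 - 1596 \sqrt{10} \approx 42833.0$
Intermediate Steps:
$G{\left(q,r \right)} = - 3 q - 2 r$
$V{\left(s,o \right)} = - 5 o$ ($V{\left(s,o \right)} = - 3 o - 2 o = - 5 o$)
$- 266 \left(\sqrt{116 + 244} + V{\left(-11,T{\left(6 \right)} \right)}\right) = - 266 \left(\sqrt{116 + 244} - 5 \cdot 6^{2}\right) = - 266 \left(\sqrt{360} - 180\right) = - 266 \left(6 \sqrt{10} - 180\right) = - 266 \left(-180 + 6 \sqrt{10}\right) = 47880 - 1596 \sqrt{10}$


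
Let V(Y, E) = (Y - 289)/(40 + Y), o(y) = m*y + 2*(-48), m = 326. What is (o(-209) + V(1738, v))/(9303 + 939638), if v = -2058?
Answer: -17330213/241031014 ≈ -0.071900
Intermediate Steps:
o(y) = -96 + 326*y (o(y) = 326*y + 2*(-48) = 326*y - 96 = -96 + 326*y)
V(Y, E) = (-289 + Y)/(40 + Y)
(o(-209) + V(1738, v))/(9303 + 939638) = ((-96 + 326*(-209)) + (-289 + 1738)/(40 + 1738))/(9303 + 939638) = ((-96 - 68134) + 1449/1778)/948941 = (-68230 + (1/1778)*1449)*(1/948941) = (-68230 + 207/254)*(1/948941) = -17330213/254*1/948941 = -17330213/241031014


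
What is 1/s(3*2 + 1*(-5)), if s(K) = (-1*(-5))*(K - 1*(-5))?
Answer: 1/30 ≈ 0.033333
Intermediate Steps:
s(K) = 25 + 5*K (s(K) = 5*(K + 5) = 5*(5 + K) = 25 + 5*K)
1/s(3*2 + 1*(-5)) = 1/(25 + 5*(3*2 + 1*(-5))) = 1/(25 + 5*(6 - 5)) = 1/(25 + 5*1) = 1/(25 + 5) = 1/30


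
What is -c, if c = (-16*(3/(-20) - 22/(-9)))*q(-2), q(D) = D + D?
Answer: -6608/45 ≈ -146.84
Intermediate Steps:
q(D) = 2*D
c = 6608/45 (c = (-16*(3/(-20) - 22/(-9)))*(2*(-2)) = -16*(3*(-1/20) - 22*(-⅑))*(-4) = -16*(-3/20 + 22/9)*(-4) = -16*413/180*(-4) = -1652/45*(-4) = 6608/45 ≈ 146.84)
-c = -1*6608/45 = -6608/45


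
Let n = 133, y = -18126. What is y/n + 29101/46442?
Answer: -44101961/325094 ≈ -135.66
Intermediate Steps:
y/n + 29101/46442 = -18126/133 + 29101/46442 = -18126*1/133 + 29101*(1/46442) = -954/7 + 29101/46442 = -44101961/325094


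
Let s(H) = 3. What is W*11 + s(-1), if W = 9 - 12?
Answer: -30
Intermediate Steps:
W = -3
W*11 + s(-1) = -3*11 + 3 = -33 + 3 = -30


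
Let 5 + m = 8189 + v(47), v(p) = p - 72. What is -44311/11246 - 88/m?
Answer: -362523097/91756114 ≈ -3.9509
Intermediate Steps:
v(p) = -72 + p
m = 8159 (m = -5 + (8189 + (-72 + 47)) = -5 + (8189 - 25) = -5 + 8164 = 8159)
-44311/11246 - 88/m = -44311/11246 - 88/8159 = -362523097/91756114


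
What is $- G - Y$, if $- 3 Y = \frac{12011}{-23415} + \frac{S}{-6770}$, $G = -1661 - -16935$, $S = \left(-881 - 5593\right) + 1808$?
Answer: $- \frac{726365488018}{47555865} \approx -15274.0$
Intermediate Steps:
$S = -4666$ ($S = -6474 + 1808 = -4666$)
$G = 15274$ ($G = -1661 + 16935 = 15274$)
$Y = - \frac{2793992}{47555865}$ ($Y = - \frac{\frac{12011}{-23415} - \frac{4666}{-6770}}{3} = - \frac{12011 \left(- \frac{1}{23415}\right) - - \frac{2333}{3385}}{3} = - \frac{- \frac{12011}{23415} + \frac{2333}{3385}}{3} = \left(- \frac{1}{3}\right) \frac{2793992}{15851955} = - \frac{2793992}{47555865} \approx -0.058752$)
$- G - Y = \left(-1\right) 15274 - - \frac{2793992}{47555865} = -15274 + \frac{2793992}{47555865} = - \frac{726365488018}{47555865}$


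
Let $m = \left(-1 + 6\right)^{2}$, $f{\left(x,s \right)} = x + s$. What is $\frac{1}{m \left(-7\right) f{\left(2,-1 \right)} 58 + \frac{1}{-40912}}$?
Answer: $- \frac{40912}{415256801} \approx -9.8522 \cdot 10^{-5}$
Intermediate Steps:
$f{\left(x,s \right)} = s + x$
$m = 25$ ($m = 5^{2} = 25$)
$\frac{1}{m \left(-7\right) f{\left(2,-1 \right)} 58 + \frac{1}{-40912}} = \frac{1}{25 \left(-7\right) \left(-1 + 2\right) 58 + \frac{1}{-40912}} = \frac{1}{\left(-175\right) 1 \cdot 58 - \frac{1}{40912}} = \frac{1}{\left(-175\right) 58 - \frac{1}{40912}} = \frac{1}{-10150 - \frac{1}{40912}} = \frac{1}{- \frac{415256801}{40912}} = - \frac{40912}{415256801}$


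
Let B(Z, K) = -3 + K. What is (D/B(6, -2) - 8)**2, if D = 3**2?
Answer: 2401/25 ≈ 96.040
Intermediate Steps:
D = 9
(D/B(6, -2) - 8)**2 = (9/(-3 - 2) - 8)**2 = (9/(-5) - 8)**2 = (9*(-1/5) - 8)**2 = (-9/5 - 8)**2 = (-49/5)**2 = 2401/25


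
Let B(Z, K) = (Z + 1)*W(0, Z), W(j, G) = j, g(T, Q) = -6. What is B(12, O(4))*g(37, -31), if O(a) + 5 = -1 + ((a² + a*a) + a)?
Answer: 0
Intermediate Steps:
O(a) = -6 + a + 2*a² (O(a) = -5 + (-1 + ((a² + a*a) + a)) = -5 + (-1 + ((a² + a²) + a)) = -5 + (-1 + (2*a² + a)) = -5 + (-1 + (a + 2*a²)) = -5 + (-1 + a + 2*a²) = -6 + a + 2*a²)
B(Z, K) = 0 (B(Z, K) = (Z + 1)*0 = (1 + Z)*0 = 0)
B(12, O(4))*g(37, -31) = 0*(-6) = 0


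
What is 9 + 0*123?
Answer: 9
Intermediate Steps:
9 + 0*123 = 9 + 0 = 9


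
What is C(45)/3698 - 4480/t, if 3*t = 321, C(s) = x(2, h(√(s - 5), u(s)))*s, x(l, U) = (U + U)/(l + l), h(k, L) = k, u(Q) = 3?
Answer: -4480/107 + 45*√10/3698 ≈ -41.831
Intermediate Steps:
x(l, U) = U/l (x(l, U) = (2*U)/((2*l)) = (2*U)*(1/(2*l)) = U/l)
C(s) = s*√(-5 + s)/2 (C(s) = (√(s - 5)/2)*s = (√(-5 + s)*(½))*s = (√(-5 + s)/2)*s = s*√(-5 + s)/2)
t = 107 (t = (⅓)*321 = 107)
C(45)/3698 - 4480/t = ((½)*45*√(-5 + 45))/3698 - 4480/107 = ((½)*45*√40)*(1/3698) - 4480*1/107 = ((½)*45*(2*√10))*(1/3698) - 4480/107 = (45*√10)*(1/3698) - 4480/107 = 45*√10/3698 - 4480/107 = -4480/107 + 45*√10/3698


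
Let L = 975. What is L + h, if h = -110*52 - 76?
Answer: -4821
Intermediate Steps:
h = -5796 (h = -5720 - 76 = -5796)
L + h = 975 - 5796 = -4821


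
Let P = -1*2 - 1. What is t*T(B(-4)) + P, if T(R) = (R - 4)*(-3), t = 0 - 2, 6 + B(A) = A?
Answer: -87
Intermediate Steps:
B(A) = -6 + A
P = -3 (P = -2 - 1 = -3)
t = -2
T(R) = 12 - 3*R (T(R) = (-4 + R)*(-3) = 12 - 3*R)
t*T(B(-4)) + P = -2*(12 - 3*(-6 - 4)) - 3 = -2*(12 - 3*(-10)) - 3 = -2*(12 + 30) - 3 = -2*42 - 3 = -84 - 3 = -87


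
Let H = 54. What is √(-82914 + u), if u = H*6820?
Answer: √285366 ≈ 534.20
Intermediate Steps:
u = 368280 (u = 54*6820 = 368280)
√(-82914 + u) = √(-82914 + 368280) = √285366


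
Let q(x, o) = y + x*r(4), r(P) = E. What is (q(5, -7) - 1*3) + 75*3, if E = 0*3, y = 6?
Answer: 228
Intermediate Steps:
E = 0
r(P) = 0
q(x, o) = 6 (q(x, o) = 6 + x*0 = 6 + 0 = 6)
(q(5, -7) - 1*3) + 75*3 = (6 - 1*3) + 75*3 = (6 - 3) + 225 = 3 + 225 = 228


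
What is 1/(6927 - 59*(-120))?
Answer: 1/14007 ≈ 7.1393e-5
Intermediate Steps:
1/(6927 - 59*(-120)) = 1/(6927 + 7080) = 1/14007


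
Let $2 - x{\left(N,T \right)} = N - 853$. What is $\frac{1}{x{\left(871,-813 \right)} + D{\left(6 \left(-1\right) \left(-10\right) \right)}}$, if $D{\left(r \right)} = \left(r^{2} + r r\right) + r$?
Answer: $\frac{1}{7244} \approx 0.00013805$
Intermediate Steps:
$D{\left(r \right)} = r + 2 r^{2}$ ($D{\left(r \right)} = \left(r^{2} + r^{2}\right) + r = 2 r^{2} + r = r + 2 r^{2}$)
$x{\left(N,T \right)} = 855 - N$ ($x{\left(N,T \right)} = 2 - \left(N - 853\right) = 2 - \left(-853 + N\right) = 855 - N$)
$\frac{1}{x{\left(871,-813 \right)} + D{\left(6 \left(-1\right) \left(-10\right) \right)}} = \frac{1}{\left(855 - 871\right) + 6 \left(-1\right) \left(-10\right) \left(1 + 2 \cdot 6 \left(-1\right) \left(-10\right)\right)} = \frac{1}{\left(855 - 871\right) + \left(-6\right) \left(-10\right) \left(1 + 2 \left(\left(-6\right) \left(-10\right)\right)\right)} = \frac{1}{-16 + 60 \left(1 + 2 \cdot 60\right)} = \frac{1}{-16 + 60 \left(1 + 120\right)} = \frac{1}{-16 + 60 \cdot 121} = \frac{1}{-16 + 7260} = \frac{1}{7244}$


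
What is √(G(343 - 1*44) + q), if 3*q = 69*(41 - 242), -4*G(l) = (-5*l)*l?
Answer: √428513/2 ≈ 327.30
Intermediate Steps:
G(l) = 5*l²/4 (G(l) = -(-5*l)*l/4 = -(-5)*l²/4 = 5*l²/4)
q = -4623 (q = (69*(41 - 242))/3 = (69*(-201))/3 = (⅓)*(-13869) = -4623)
√(G(343 - 1*44) + q) = √(5*(343 - 1*44)²/4 - 4623) = √(5*(343 - 44)²/4 - 4623) = √((5/4)*299² - 4623) = √((5/4)*89401 - 4623) = √(447005/4 - 4623) = √(428513/4) = √428513/2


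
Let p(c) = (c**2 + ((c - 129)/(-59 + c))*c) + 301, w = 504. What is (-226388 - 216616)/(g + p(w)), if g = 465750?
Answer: -39427356/64123763 ≈ -0.61486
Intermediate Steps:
p(c) = 301 + c**2 + c*(-129 + c)/(-59 + c) (p(c) = (c**2 + ((-129 + c)/(-59 + c))*c) + 301 = (c**2 + c*(-129 + c)/(-59 + c)) + 301 = 301 + c**2 + c*(-129 + c)/(-59 + c))
(-226388 - 216616)/(g + p(w)) = (-226388 - 216616)/(465750 + (-17759 + 504**3 - 58*504**2 + 172*504)/(-59 + 504)) = -443004/(465750 + (-17759 + 128024064 - 58*254016 + 86688)/445) = -443004/(465750 + (-17759 + 128024064 - 14732928 + 86688)/445) = -443004/(465750 + (1/445)*113360065) = -443004/(465750 + 22672013/89) = -443004/64123763/89 = -443004*89/64123763 = -39427356/64123763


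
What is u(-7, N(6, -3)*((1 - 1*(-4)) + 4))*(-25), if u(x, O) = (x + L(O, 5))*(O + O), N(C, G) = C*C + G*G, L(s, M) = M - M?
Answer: 141750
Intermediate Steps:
L(s, M) = 0
N(C, G) = C² + G²
u(x, O) = 2*O*x (u(x, O) = (x + 0)*(O + O) = x*(2*O) = 2*O*x)
u(-7, N(6, -3)*((1 - 1*(-4)) + 4))*(-25) = (2*((6² + (-3)²)*((1 - 1*(-4)) + 4))*(-7))*(-25) = (2*((36 + 9)*((1 + 4) + 4))*(-7))*(-25) = (2*(45*(5 + 4))*(-7))*(-25) = (2*(45*9)*(-7))*(-25) = (2*405*(-7))*(-25) = -5670*(-25) = 141750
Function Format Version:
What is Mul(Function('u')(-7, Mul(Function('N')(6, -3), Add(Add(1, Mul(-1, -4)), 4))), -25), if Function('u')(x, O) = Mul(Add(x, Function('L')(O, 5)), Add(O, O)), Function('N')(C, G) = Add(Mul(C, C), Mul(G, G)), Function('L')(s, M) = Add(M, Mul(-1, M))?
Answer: 141750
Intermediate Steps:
Function('L')(s, M) = 0
Function('N')(C, G) = Add(Pow(C, 2), Pow(G, 2))
Function('u')(x, O) = Mul(2, O, x) (Function('u')(x, O) = Mul(Add(x, 0), Add(O, O)) = Mul(x, Mul(2, O)) = Mul(2, O, x))
Mul(Function('u')(-7, Mul(Function('N')(6, -3), Add(Add(1, Mul(-1, -4)), 4))), -25) = Mul(Mul(2, Mul(Add(Pow(6, 2), Pow(-3, 2)), Add(Add(1, Mul(-1, -4)), 4)), -7), -25) = Mul(Mul(2, Mul(Add(36, 9), Add(Add(1, 4), 4)), -7), -25) = Mul(Mul(2, Mul(45, Add(5, 4)), -7), -25) = Mul(Mul(2, Mul(45, 9), -7), -25) = Mul(Mul(2, 405, -7), -25) = Mul(-5670, -25) = 141750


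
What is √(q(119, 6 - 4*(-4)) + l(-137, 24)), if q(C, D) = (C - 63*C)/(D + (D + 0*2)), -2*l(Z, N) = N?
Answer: I*√86966/22 ≈ 13.405*I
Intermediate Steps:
l(Z, N) = -N/2
q(C, D) = -31*C/D (q(C, D) = (-62*C)/(D + (D + 0)) = (-62*C)/(D + D) = (-62*C)/((2*D)) = (-62*C)*(1/(2*D)) = -31*C/D)
√(q(119, 6 - 4*(-4)) + l(-137, 24)) = √(-31*119/(6 - 4*(-4)) - ½*24) = √(-31*119/(6 + 16) - 12) = √(-31*119/22 - 12) = √(-31*119*1/22 - 12) = √(-3689/22 - 12) = √(-3953/22) = I*√86966/22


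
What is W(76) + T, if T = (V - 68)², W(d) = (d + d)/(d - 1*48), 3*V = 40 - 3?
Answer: 195565/63 ≈ 3104.2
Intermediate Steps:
V = 37/3 (V = (40 - 3)/3 = (⅓)*37 = 37/3 ≈ 12.333)
W(d) = 2*d/(-48 + d) (W(d) = (2*d)/(d - 48) = (2*d)/(-48 + d) = 2*d/(-48 + d))
T = 27889/9 (T = (37/3 - 68)² = (-167/3)² = 27889/9 ≈ 3098.8)
W(76) + T = 2*76/(-48 + 76) + 27889/9 = 2*76/28 + 27889/9 = 2*76*(1/28) + 27889/9 = 38/7 + 27889/9 = 195565/63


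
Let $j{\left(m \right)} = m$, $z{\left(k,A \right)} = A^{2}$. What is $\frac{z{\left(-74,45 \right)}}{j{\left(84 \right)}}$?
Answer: $\frac{675}{28} \approx 24.107$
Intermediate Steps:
$\frac{z{\left(-74,45 \right)}}{j{\left(84 \right)}} = \frac{45^{2}}{84} = 2025 \cdot \frac{1}{84} = \frac{675}{28}$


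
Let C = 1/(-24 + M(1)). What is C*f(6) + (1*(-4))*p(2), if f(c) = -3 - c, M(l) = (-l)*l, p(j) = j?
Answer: -191/25 ≈ -7.6400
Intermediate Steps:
M(l) = -l²
C = -1/25 (C = 1/(-24 - 1*1²) = 1/(-24 - 1*1) = 1/(-24 - 1) = 1/(-25) = -1/25 ≈ -0.040000)
C*f(6) + (1*(-4))*p(2) = -(-3 - 1*6)/25 + (1*(-4))*2 = -(-3 - 6)/25 - 4*2 = -1/25*(-9) - 8 = 9/25 - 8 = -191/25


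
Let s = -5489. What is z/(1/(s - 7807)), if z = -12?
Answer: 159552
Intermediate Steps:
z/(1/(s - 7807)) = -12/(1/(-5489 - 7807)) = -12/(1/(-13296)) = -12/(-1/13296) = -12*(-13296) = 159552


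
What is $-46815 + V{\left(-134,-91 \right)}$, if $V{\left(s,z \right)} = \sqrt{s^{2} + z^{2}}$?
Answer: $-46815 + \sqrt{26237} \approx -46653.0$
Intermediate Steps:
$-46815 + V{\left(-134,-91 \right)} = -46815 + \sqrt{\left(-134\right)^{2} + \left(-91\right)^{2}} = -46815 + \sqrt{17956 + 8281} = -46815 + \sqrt{26237}$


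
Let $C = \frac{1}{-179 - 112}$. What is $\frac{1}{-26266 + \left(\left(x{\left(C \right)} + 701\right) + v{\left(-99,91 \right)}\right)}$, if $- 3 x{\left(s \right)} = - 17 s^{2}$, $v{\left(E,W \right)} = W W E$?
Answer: $- \frac{254043}{214763887495} \approx -1.1829 \cdot 10^{-6}$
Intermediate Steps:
$v{\left(E,W \right)} = E W^{2}$ ($v{\left(E,W \right)} = W^{2} E = E W^{2}$)
$C = - \frac{1}{291}$ ($C = \frac{1}{-291} = - \frac{1}{291} \approx -0.0034364$)
$x{\left(s \right)} = \frac{17 s^{2}}{3}$ ($x{\left(s \right)} = - \frac{\left(-17\right) s^{2}}{3} = \frac{17 s^{2}}{3}$)
$\frac{1}{-26266 + \left(\left(x{\left(C \right)} + 701\right) + v{\left(-99,91 \right)}\right)} = \frac{1}{-26266 - \left(-701 + 819819 - \frac{17}{254043}\right)} = \frac{1}{-26266 + \left(\left(\frac{17}{3} \cdot \frac{1}{84681} + 701\right) - 819819\right)} = \frac{1}{-26266 + \left(\left(\frac{17}{254043} + 701\right) - 819819\right)} = \frac{1}{-26266 + \left(\frac{178084160}{254043} - 819819\right)} = \frac{1}{-26266 - \frac{208091194057}{254043}} = \frac{1}{- \frac{214763887495}{254043}} = - \frac{254043}{214763887495}$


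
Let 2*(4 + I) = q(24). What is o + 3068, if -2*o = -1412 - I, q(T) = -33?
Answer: 15055/4 ≈ 3763.8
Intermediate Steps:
I = -41/2 (I = -4 + (½)*(-33) = -4 - 33/2 = -41/2 ≈ -20.500)
o = 2783/4 (o = -(-1412 - 1*(-41/2))/2 = -(-1412 + 41/2)/2 = -½*(-2783/2) = 2783/4 ≈ 695.75)
o + 3068 = 2783/4 + 3068 = 15055/4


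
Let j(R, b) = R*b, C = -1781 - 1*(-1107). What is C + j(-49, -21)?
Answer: 355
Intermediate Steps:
C = -674 (C = -1781 + 1107 = -674)
C + j(-49, -21) = -674 - 49*(-21) = -674 + 1029 = 355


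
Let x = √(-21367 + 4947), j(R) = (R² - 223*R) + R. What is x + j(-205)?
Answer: 87535 + 2*I*√4105 ≈ 87535.0 + 128.14*I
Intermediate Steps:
j(R) = R² - 222*R
x = 2*I*√4105 (x = √(-16420) = 2*I*√4105 ≈ 128.14*I)
x + j(-205) = 2*I*√4105 - 205*(-222 - 205) = 2*I*√4105 - 205*(-427) = 2*I*√4105 + 87535 = 87535 + 2*I*√4105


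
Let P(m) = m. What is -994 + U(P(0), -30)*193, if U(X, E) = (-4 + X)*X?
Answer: -994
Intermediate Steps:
U(X, E) = X*(-4 + X)
-994 + U(P(0), -30)*193 = -994 + (0*(-4 + 0))*193 = -994 + (0*(-4))*193 = -994 + 0*193 = -994 + 0 = -994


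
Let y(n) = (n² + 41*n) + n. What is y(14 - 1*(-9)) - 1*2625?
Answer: -1130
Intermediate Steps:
y(n) = n² + 42*n
y(14 - 1*(-9)) - 1*2625 = (14 - 1*(-9))*(42 + (14 - 1*(-9))) - 1*2625 = (14 + 9)*(42 + (14 + 9)) - 2625 = 23*(42 + 23) - 2625 = 23*65 - 2625 = 1495 - 2625 = -1130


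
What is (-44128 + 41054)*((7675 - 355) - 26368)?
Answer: 58553552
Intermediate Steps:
(-44128 + 41054)*((7675 - 355) - 26368) = -3074*(7320 - 26368) = -3074*(-19048) = 58553552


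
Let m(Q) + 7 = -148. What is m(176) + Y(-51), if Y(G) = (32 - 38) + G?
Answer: -212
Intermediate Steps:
m(Q) = -155 (m(Q) = -7 - 148 = -155)
Y(G) = -6 + G
m(176) + Y(-51) = -155 + (-6 - 51) = -155 - 57 = -212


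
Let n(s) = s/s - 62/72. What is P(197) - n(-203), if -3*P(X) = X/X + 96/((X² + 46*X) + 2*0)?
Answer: -90551/191484 ≈ -0.47289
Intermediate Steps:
n(s) = 5/36 (n(s) = 1 - 62*1/72 = 1 - 31/36 = 5/36)
P(X) = -⅓ - 32/(X² + 46*X) (P(X) = -(X/X + 96/((X² + 46*X) + 2*0))/3 = -(1 + 96/((X² + 46*X) + 0))/3 = -(1 + 96/(X² + 46*X))/3 = -⅓ - 32/(X² + 46*X))
P(197) - n(-203) = (⅓)*(-96 - 1*197² - 46*197)/(197*(46 + 197)) - 1*5/36 = (⅓)*(1/197)*(-96 - 1*38809 - 9062)/243 - 5/36 = (⅓)*(1/197)*(1/243)*(-96 - 38809 - 9062) - 5/36 = (⅓)*(1/197)*(1/243)*(-47967) - 5/36 = -15989/47871 - 5/36 = -90551/191484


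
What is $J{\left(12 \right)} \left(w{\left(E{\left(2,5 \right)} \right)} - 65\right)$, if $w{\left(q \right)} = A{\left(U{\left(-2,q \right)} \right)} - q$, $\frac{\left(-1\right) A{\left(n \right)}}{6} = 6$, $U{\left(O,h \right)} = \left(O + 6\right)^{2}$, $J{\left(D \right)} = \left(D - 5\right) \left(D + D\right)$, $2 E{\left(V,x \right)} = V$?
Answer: $-17136$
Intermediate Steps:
$E{\left(V,x \right)} = \frac{V}{2}$
$J{\left(D \right)} = 2 D \left(-5 + D\right)$ ($J{\left(D \right)} = \left(-5 + D\right) 2 D = 2 D \left(-5 + D\right)$)
$U{\left(O,h \right)} = \left(6 + O\right)^{2}$
$A{\left(n \right)} = -36$ ($A{\left(n \right)} = \left(-6\right) 6 = -36$)
$w{\left(q \right)} = -36 - q$
$J{\left(12 \right)} \left(w{\left(E{\left(2,5 \right)} \right)} - 65\right) = 2 \cdot 12 \left(-5 + 12\right) \left(\left(-36 - \frac{1}{2} \cdot 2\right) - 65\right) = 2 \cdot 12 \cdot 7 \left(\left(-36 - 1\right) - 65\right) = 168 \left(\left(-36 - 1\right) - 65\right) = 168 \left(-37 - 65\right) = 168 \left(-102\right) = -17136$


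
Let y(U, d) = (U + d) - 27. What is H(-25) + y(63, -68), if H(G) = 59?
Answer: 27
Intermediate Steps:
y(U, d) = -27 + U + d
H(-25) + y(63, -68) = 59 + (-27 + 63 - 68) = 59 - 32 = 27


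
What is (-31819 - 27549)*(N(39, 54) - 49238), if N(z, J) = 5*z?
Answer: 2911584824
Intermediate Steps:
(-31819 - 27549)*(N(39, 54) - 49238) = (-31819 - 27549)*(5*39 - 49238) = -59368*(195 - 49238) = -59368*(-49043) = 2911584824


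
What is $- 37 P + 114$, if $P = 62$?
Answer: $-2180$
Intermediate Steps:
$- 37 P + 114 = \left(-37\right) 62 + 114 = -2294 + 114 = -2180$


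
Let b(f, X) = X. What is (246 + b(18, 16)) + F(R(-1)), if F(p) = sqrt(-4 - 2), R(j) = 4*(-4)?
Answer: 262 + I*sqrt(6) ≈ 262.0 + 2.4495*I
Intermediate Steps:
R(j) = -16
F(p) = I*sqrt(6) (F(p) = sqrt(-6) = I*sqrt(6))
(246 + b(18, 16)) + F(R(-1)) = (246 + 16) + I*sqrt(6) = 262 + I*sqrt(6)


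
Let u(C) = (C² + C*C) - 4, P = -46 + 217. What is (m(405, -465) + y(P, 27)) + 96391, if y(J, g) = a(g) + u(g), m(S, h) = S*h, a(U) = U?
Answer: -90453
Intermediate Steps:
P = 171
u(C) = -4 + 2*C² (u(C) = (C² + C²) - 4 = 2*C² - 4 = -4 + 2*C²)
y(J, g) = -4 + g + 2*g² (y(J, g) = g + (-4 + 2*g²) = -4 + g + 2*g²)
(m(405, -465) + y(P, 27)) + 96391 = (405*(-465) + (-4 + 27 + 2*27²)) + 96391 = (-188325 + (-4 + 27 + 2*729)) + 96391 = (-188325 + (-4 + 27 + 1458)) + 96391 = (-188325 + 1481) + 96391 = -186844 + 96391 = -90453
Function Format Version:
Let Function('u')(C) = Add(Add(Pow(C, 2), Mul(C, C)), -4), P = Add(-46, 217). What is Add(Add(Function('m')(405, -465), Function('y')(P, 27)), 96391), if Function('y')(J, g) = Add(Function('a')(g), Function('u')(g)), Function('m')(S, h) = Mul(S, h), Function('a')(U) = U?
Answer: -90453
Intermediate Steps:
P = 171
Function('u')(C) = Add(-4, Mul(2, Pow(C, 2))) (Function('u')(C) = Add(Add(Pow(C, 2), Pow(C, 2)), -4) = Add(Mul(2, Pow(C, 2)), -4) = Add(-4, Mul(2, Pow(C, 2))))
Function('y')(J, g) = Add(-4, g, Mul(2, Pow(g, 2))) (Function('y')(J, g) = Add(g, Add(-4, Mul(2, Pow(g, 2)))) = Add(-4, g, Mul(2, Pow(g, 2))))
Add(Add(Function('m')(405, -465), Function('y')(P, 27)), 96391) = Add(Add(Mul(405, -465), Add(-4, 27, Mul(2, Pow(27, 2)))), 96391) = Add(Add(-188325, Add(-4, 27, Mul(2, 729))), 96391) = Add(Add(-188325, Add(-4, 27, 1458)), 96391) = Add(Add(-188325, 1481), 96391) = Add(-186844, 96391) = -90453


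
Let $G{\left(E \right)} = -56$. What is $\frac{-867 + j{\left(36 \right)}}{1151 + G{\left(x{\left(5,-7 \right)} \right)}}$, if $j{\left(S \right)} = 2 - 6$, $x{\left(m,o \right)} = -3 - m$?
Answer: $- \frac{871}{1095} \approx -0.79543$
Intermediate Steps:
$j{\left(S \right)} = -4$
$\frac{-867 + j{\left(36 \right)}}{1151 + G{\left(x{\left(5,-7 \right)} \right)}} = \frac{-867 - 4}{1151 - 56} = - \frac{871}{1095}$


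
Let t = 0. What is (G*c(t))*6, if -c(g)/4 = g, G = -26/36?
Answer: 0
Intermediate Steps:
G = -13/18 (G = -26*1/36 = -13/18 ≈ -0.72222)
c(g) = -4*g
(G*c(t))*6 = -(-26)*0/9*6 = -13/18*0*6 = 0*6 = 0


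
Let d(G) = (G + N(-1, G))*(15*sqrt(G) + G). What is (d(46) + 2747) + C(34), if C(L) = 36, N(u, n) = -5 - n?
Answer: 2553 - 75*sqrt(46) ≈ 2044.3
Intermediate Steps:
d(G) = -75*sqrt(G) - 5*G (d(G) = (G + (-5 - G))*(15*sqrt(G) + G) = -5*(G + 15*sqrt(G)) = -75*sqrt(G) - 5*G)
(d(46) + 2747) + C(34) = ((-75*sqrt(46) - 5*46) + 2747) + 36 = ((-75*sqrt(46) - 230) + 2747) + 36 = ((-230 - 75*sqrt(46)) + 2747) + 36 = (2517 - 75*sqrt(46)) + 36 = 2553 - 75*sqrt(46)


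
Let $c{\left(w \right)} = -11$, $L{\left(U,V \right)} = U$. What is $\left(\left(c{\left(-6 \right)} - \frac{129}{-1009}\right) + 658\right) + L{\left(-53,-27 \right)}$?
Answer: $\frac{599475}{1009} \approx 594.13$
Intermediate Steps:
$\left(\left(c{\left(-6 \right)} - \frac{129}{-1009}\right) + 658\right) + L{\left(-53,-27 \right)} = \left(\left(-11 - \frac{129}{-1009}\right) + 658\right) - 53 = \left(\left(-11 - 129 \left(- \frac{1}{1009}\right)\right) + 658\right) - 53 = \left(\left(-11 - - \frac{129}{1009}\right) + 658\right) - 53 = \left(\left(-11 + \frac{129}{1009}\right) + 658\right) - 53 = \left(- \frac{10970}{1009} + 658\right) - 53 = \frac{652952}{1009} - 53 = \frac{599475}{1009}$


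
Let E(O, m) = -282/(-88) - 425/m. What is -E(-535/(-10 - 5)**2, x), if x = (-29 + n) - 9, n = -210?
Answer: -13417/2728 ≈ -4.9183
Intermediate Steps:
x = -248 (x = (-29 - 210) - 9 = -239 - 9 = -248)
E(O, m) = 141/44 - 425/m (E(O, m) = -282*(-1/88) - 425/m = 141/44 - 425/m)
-E(-535/(-10 - 5)**2, x) = -(141/44 - 425/(-248)) = -(141/44 - 425*(-1/248)) = -(141/44 + 425/248) = -1*13417/2728 = -13417/2728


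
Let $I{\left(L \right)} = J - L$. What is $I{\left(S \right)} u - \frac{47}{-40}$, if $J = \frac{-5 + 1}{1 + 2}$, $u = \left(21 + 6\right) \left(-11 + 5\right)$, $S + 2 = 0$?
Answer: $- \frac{4273}{40} \approx -106.82$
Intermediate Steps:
$S = -2$ ($S = -2 + 0 = -2$)
$u = -162$ ($u = 27 \left(-6\right) = -162$)
$J = - \frac{4}{3} \approx -1.3333$
$I{\left(L \right)} = - \frac{4}{3} - L$
$I{\left(S \right)} u - \frac{47}{-40} = \left(- \frac{4}{3} - -2\right) \left(-162\right) - \frac{47}{-40} = \left(- \frac{4}{3} + 2\right) \left(-162\right) - - \frac{47}{40} = \frac{2}{3} \left(-162\right) + \frac{47}{40} = -108 + \frac{47}{40} = - \frac{4273}{40}$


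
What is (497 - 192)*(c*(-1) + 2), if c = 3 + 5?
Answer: -1830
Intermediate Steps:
c = 8
(497 - 192)*(c*(-1) + 2) = (497 - 192)*(8*(-1) + 2) = 305*(-8 + 2) = 305*(-6) = -1830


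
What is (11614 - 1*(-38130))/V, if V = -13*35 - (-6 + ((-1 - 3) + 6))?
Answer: -49744/451 ≈ -110.30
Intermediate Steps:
V = -451 (V = -455 - (-6 + (-4 + 6)) = -455 - (-6 + 2) = -455 - 1*(-4) = -455 + 4 = -451)
(11614 - 1*(-38130))/V = (11614 - 1*(-38130))/(-451) = (11614 + 38130)*(-1/451) = 49744*(-1/451) = -49744/451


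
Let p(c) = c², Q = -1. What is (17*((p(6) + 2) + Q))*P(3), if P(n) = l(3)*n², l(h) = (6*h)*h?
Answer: 305694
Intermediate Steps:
l(h) = 6*h²
P(n) = 54*n² (P(n) = (6*3²)*n² = (6*9)*n² = 54*n²)
(17*((p(6) + 2) + Q))*P(3) = (17*((6² + 2) - 1))*(54*3²) = (17*((36 + 2) - 1))*(54*9) = (17*(38 - 1))*486 = (17*37)*486 = 629*486 = 305694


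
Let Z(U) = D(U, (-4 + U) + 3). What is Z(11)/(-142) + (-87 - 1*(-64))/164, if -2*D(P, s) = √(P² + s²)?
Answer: -23/164 + √221/284 ≈ -0.087899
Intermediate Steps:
D(P, s) = -√(P² + s²)/2
Z(U) = -√(U² + (-1 + U)²)/2 (Z(U) = -√(U² + ((-4 + U) + 3)²)/2 = -√(U² + (-1 + U)²)/2)
Z(11)/(-142) + (-87 - 1*(-64))/164 = -√(11² + (-1 + 11)²)/2/(-142) + (-87 - 1*(-64))/164 = -√(121 + 10²)/2*(-1/142) + (-87 + 64)*(1/164) = -√(121 + 100)/2*(-1/142) - 23*1/164 = -√221/2*(-1/142) - 23/164 = √221/284 - 23/164 = -23/164 + √221/284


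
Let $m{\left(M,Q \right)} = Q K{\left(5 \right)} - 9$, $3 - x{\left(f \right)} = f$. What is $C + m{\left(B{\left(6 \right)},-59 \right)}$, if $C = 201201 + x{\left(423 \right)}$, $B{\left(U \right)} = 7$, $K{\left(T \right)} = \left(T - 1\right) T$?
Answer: $199592$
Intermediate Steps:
$K{\left(T \right)} = T \left(-1 + T\right)$ ($K{\left(T \right)} = \left(-1 + T\right) T = T \left(-1 + T\right)$)
$x{\left(f \right)} = 3 - f$
$m{\left(M,Q \right)} = -9 + 20 Q$ ($m{\left(M,Q \right)} = Q 5 \left(-1 + 5\right) - 9 = Q 5 \cdot 4 - 9 = Q 20 - 9 = 20 Q - 9 = -9 + 20 Q$)
$C = 200781$ ($C = 201201 + \left(3 - 423\right) = 201201 - 420 = 200781$)
$C + m{\left(B{\left(6 \right)},-59 \right)} = 200781 + \left(-9 + 20 \left(-59\right)\right) = 200781 - 1189 = 199592$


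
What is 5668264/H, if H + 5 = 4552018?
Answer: 5668264/4552013 ≈ 1.2452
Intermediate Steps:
H = 4552013 (H = -5 + 4552018 = 4552013)
5668264/H = 5668264/4552013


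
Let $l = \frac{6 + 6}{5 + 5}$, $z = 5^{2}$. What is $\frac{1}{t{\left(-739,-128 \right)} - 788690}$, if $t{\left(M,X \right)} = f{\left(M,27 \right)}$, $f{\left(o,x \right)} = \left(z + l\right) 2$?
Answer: $- \frac{5}{3943188} \approx -1.268 \cdot 10^{-6}$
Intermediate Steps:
$z = 25$
$l = \frac{6}{5}$ ($l = \frac{12}{10} = 12 \cdot \frac{1}{10} = \frac{6}{5} \approx 1.2$)
$f{\left(o,x \right)} = \frac{262}{5}$ ($f{\left(o,x \right)} = \left(25 + \frac{6}{5}\right) 2 = \frac{131}{5} \cdot 2 = \frac{262}{5}$)
$t{\left(M,X \right)} = \frac{262}{5}$
$\frac{1}{t{\left(-739,-128 \right)} - 788690} = \frac{1}{\frac{262}{5} - 788690} = \frac{1}{- \frac{3943188}{5}} = - \frac{5}{3943188}$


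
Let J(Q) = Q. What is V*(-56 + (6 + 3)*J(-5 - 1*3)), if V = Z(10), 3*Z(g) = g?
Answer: -1280/3 ≈ -426.67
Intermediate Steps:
Z(g) = g/3
V = 10/3 (V = (1/3)*10 = 10/3 ≈ 3.3333)
V*(-56 + (6 + 3)*J(-5 - 1*3)) = 10*(-56 + (6 + 3)*(-5 - 1*3))/3 = 10*(-56 + 9*(-5 - 3))/3 = 10*(-56 + 9*(-8))/3 = 10*(-56 - 72)/3 = (10/3)*(-128) = -1280/3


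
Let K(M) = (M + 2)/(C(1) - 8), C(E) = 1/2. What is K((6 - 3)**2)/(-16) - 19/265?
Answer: 127/6360 ≈ 0.019969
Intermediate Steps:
C(E) = 1/2
K(M) = -4/15 - 2*M/15 (K(M) = (M + 2)/(1/2 - 8) = (2 + M)/(-15/2) = (2 + M)*(-2/15) = -4/15 - 2*M/15)
K((6 - 3)**2)/(-16) - 19/265 = (-4/15 - 2*(6 - 3)**2/15)/(-16) - 19/265 = (-4/15 - 2/15*3**2)*(-1/16) - 19*1/265 = (-4/15 - 2/15*9)*(-1/16) - 19/265 = (-4/15 - 6/5)*(-1/16) - 19/265 = -22/15*(-1/16) - 19/265 = 11/120 - 19/265 = 127/6360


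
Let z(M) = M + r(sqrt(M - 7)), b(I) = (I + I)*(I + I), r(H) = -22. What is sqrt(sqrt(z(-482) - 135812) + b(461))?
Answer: sqrt(850084 + 2*I*sqrt(34079)) ≈ 922.0 + 0.2*I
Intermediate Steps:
b(I) = 4*I**2 (b(I) = (2*I)*(2*I) = 4*I**2)
z(M) = -22 + M (z(M) = M - 22 = -22 + M)
sqrt(sqrt(z(-482) - 135812) + b(461)) = sqrt(sqrt((-22 - 482) - 135812) + 4*461**2) = sqrt(sqrt(-504 - 135812) + 4*212521) = sqrt(sqrt(-136316) + 850084) = sqrt(2*I*sqrt(34079) + 850084) = sqrt(850084 + 2*I*sqrt(34079))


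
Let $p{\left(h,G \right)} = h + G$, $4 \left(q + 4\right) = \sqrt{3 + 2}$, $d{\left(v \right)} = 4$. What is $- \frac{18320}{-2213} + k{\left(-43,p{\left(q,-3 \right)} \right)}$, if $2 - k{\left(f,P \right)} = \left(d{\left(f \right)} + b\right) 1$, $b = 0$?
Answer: $\frac{13894}{2213} \approx 6.2784$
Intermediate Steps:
$q = -4 + \frac{\sqrt{5}}{4}$ ($q = -4 + \frac{\sqrt{3 + 2}}{4} = -4 + \frac{\sqrt{5}}{4} \approx -3.441$)
$p{\left(h,G \right)} = G + h$
$k{\left(f,P \right)} = -2$ ($k{\left(f,P \right)} = 2 - \left(4 + 0\right) 1 = 2 - 4 \cdot 1 = 2 - 4 = -2$)
$- \frac{18320}{-2213} + k{\left(-43,p{\left(q,-3 \right)} \right)} = - \frac{18320}{-2213} - 2 = \left(-18320\right) \left(- \frac{1}{2213}\right) - 2 = \frac{18320}{2213} - 2 = \frac{13894}{2213}$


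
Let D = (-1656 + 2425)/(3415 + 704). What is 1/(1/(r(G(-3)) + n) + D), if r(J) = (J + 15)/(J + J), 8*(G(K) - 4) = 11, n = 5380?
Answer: 635483439/118760167 ≈ 5.3510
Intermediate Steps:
G(K) = 43/8 (G(K) = 4 + (⅛)*11 = 4 + 11/8 = 43/8)
D = 769/4119 ≈ 0.18670
r(J) = (15 + J)/(2*J) (r(J) = (15 + J)/((2*J)) = (15 + J)*(1/(2*J)) = (15 + J)/(2*J))
1/(1/(r(G(-3)) + n) + D) = 1/(1/((15 + 43/8)/(2*(43/8)) + 5380) + 769/4119) = 1/(1/((½)*(8/43)*(163/8) + 5380) + 769/4119) = 1/(1/(163/86 + 5380) + 769/4119) = 1/(1/(462843/86) + 769/4119) = 1/(86/462843 + 769/4119) = 1/(118760167/635483439) = 635483439/118760167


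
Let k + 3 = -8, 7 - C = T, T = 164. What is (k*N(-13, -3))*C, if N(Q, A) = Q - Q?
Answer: 0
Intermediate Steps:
N(Q, A) = 0
C = -157 (C = 7 - 1*164 = 7 - 164 = -157)
k = -11 (k = -3 - 8 = -11)
(k*N(-13, -3))*C = -11*0*(-157) = 0*(-157) = 0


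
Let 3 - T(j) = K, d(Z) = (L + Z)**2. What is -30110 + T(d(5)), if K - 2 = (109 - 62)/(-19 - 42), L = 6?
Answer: -1836602/61 ≈ -30108.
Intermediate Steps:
d(Z) = (6 + Z)**2
K = 75/61 (K = 2 + (109 - 62)/(-19 - 42) = 2 + 47/(-61) = 2 + 47*(-1/61) = 2 - 47/61 = 75/61 ≈ 1.2295)
T(j) = 108/61 (T(j) = 3 - 1*75/61 = 3 - 75/61 = 108/61)
-30110 + T(d(5)) = -30110 + 108/61 = -1836602/61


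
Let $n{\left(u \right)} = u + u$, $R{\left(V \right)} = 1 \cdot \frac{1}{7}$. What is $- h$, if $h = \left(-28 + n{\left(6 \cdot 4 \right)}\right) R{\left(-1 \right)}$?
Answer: $- \frac{20}{7} \approx -2.8571$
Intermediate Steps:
$R{\left(V \right)} = \frac{1}{7}$ ($R{\left(V \right)} = 1 \cdot \frac{1}{7} = \frac{1}{7}$)
$n{\left(u \right)} = 2 u$
$h = \frac{20}{7}$ ($h = \left(-28 + 2 \cdot 6 \cdot 4\right) \frac{1}{7} = \left(-28 + 2 \cdot 24\right) \frac{1}{7} = \left(-28 + 48\right) \frac{1}{7} = 20 \cdot \frac{1}{7} = \frac{20}{7} \approx 2.8571$)
$- h = \left(-1\right) \frac{20}{7} = - \frac{20}{7}$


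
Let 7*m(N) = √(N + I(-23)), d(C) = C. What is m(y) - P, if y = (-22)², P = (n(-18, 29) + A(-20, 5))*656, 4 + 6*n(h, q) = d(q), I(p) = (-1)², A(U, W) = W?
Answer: -18040/3 + √485/7 ≈ -6010.2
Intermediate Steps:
I(p) = 1
n(h, q) = -⅔ + q/6
P = 18040/3 (P = ((-⅔ + (⅙)*29) + 5)*656 = ((-⅔ + 29/6) + 5)*656 = (25/6 + 5)*656 = (55/6)*656 = 18040/3 ≈ 6013.3)
y = 484
m(N) = √(1 + N)/7 (m(N) = √(N + 1)/7 = √(1 + N)/7)
m(y) - P = √(1 + 484)/7 - 1*18040/3 = √485/7 - 18040/3 = -18040/3 + √485/7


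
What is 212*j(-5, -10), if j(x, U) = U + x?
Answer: -3180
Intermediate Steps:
212*j(-5, -10) = 212*(-10 - 5) = 212*(-15) = -3180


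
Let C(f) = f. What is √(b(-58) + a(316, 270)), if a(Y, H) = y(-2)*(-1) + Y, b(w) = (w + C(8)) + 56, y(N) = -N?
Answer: 8*√5 ≈ 17.889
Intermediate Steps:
b(w) = 64 + w (b(w) = (w + 8) + 56 = (8 + w) + 56 = 64 + w)
a(Y, H) = -2 + Y (a(Y, H) = -1*(-2)*(-1) + Y = 2*(-1) + Y = -2 + Y)
√(b(-58) + a(316, 270)) = √((64 - 58) + (-2 + 316)) = √(6 + 314) = √320 = 8*√5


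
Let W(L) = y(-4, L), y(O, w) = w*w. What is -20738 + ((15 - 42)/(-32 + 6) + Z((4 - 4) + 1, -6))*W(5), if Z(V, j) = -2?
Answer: -539813/26 ≈ -20762.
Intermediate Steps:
y(O, w) = w²
W(L) = L²
-20738 + ((15 - 42)/(-32 + 6) + Z((4 - 4) + 1, -6))*W(5) = -20738 + ((15 - 42)/(-32 + 6) - 2)*5² = -20738 + (-27/(-26) - 2)*25 = -20738 + (-27*(-1/26) - 2)*25 = -20738 + (27/26 - 2)*25 = -20738 - 25/26*25 = -20738 - 625/26 = -539813/26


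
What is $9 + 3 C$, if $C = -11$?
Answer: $-24$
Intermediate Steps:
$9 + 3 C = 9 + 3 \left(-11\right) = 9 - 33 = -24$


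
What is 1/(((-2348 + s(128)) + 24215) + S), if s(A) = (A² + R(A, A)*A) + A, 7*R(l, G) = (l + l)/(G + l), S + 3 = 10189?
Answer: 7/340083 ≈ 2.0583e-5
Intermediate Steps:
S = 10186 (S = -3 + 10189 = 10186)
R(l, G) = 2*l/(7*(G + l)) (R(l, G) = ((l + l)/(G + l))/7 = ((2*l)/(G + l))/7 = (2*l/(G + l))/7 = 2*l/(7*(G + l)))
s(A) = A² + 8*A/7 (s(A) = (A² + (2*A/(7*(A + A)))*A) + A = (A² + (2*A/(7*((2*A))))*A) + A = (A² + (2*A*(1/(2*A))/7)*A) + A = (A² + A/7) + A = A² + 8*A/7)
1/(((-2348 + s(128)) + 24215) + S) = 1/(((-2348 + (⅐)*128*(8 + 7*128)) + 24215) + 10186) = 1/(((-2348 + (⅐)*128*(8 + 896)) + 24215) + 10186) = 1/(((-2348 + (⅐)*128*904) + 24215) + 10186) = 1/(((-2348 + 115712/7) + 24215) + 10186) = 1/((99276/7 + 24215) + 10186) = 1/(268781/7 + 10186) = 1/(340083/7) = 7/340083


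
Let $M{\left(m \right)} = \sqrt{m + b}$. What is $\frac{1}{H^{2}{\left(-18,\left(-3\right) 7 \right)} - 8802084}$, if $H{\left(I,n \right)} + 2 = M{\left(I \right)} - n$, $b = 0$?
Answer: $- \frac{i}{114 \sqrt{2} + 8801741 i} \approx -1.1361 \cdot 10^{-7} - 2.0811 \cdot 10^{-12} i$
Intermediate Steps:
$M{\left(m \right)} = \sqrt{m}$ ($M{\left(m \right)} = \sqrt{m + 0} = \sqrt{m}$)
$H{\left(I,n \right)} = -2 + \sqrt{I} - n$ ($H{\left(I,n \right)} = -2 + \left(\sqrt{I} - n\right) = -2 + \sqrt{I} - n$)
$\frac{1}{H^{2}{\left(-18,\left(-3\right) 7 \right)} - 8802084} = \frac{1}{\left(-2 + \sqrt{-18} - \left(-3\right) 7\right)^{2} - 8802084} = \frac{1}{\left(-2 + 3 i \sqrt{2} - -21\right)^{2} - 8802084} = \frac{1}{\left(-2 + 3 i \sqrt{2} + 21\right)^{2} - 8802084} = \frac{1}{\left(19 + 3 i \sqrt{2}\right)^{2} - 8802084} = \frac{1}{-8802084 + \left(19 + 3 i \sqrt{2}\right)^{2}}$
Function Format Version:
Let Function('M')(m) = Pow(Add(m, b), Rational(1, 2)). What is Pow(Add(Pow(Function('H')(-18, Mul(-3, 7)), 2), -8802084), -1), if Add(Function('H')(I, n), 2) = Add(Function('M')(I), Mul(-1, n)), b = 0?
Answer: Mul(-1, I, Pow(Add(Mul(114, Pow(2, Rational(1, 2))), Mul(8801741, I)), -1)) ≈ Add(-1.1361e-7, Mul(-2.0811e-12, I))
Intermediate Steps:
Function('M')(m) = Pow(m, Rational(1, 2)) (Function('M')(m) = Pow(Add(m, 0), Rational(1, 2)) = Pow(m, Rational(1, 2)))
Function('H')(I, n) = Add(-2, Pow(I, Rational(1, 2)), Mul(-1, n)) (Function('H')(I, n) = Add(-2, Add(Pow(I, Rational(1, 2)), Mul(-1, n))) = Add(-2, Pow(I, Rational(1, 2)), Mul(-1, n)))
Pow(Add(Pow(Function('H')(-18, Mul(-3, 7)), 2), -8802084), -1) = Pow(Add(Pow(Add(-2, Pow(-18, Rational(1, 2)), Mul(-1, Mul(-3, 7))), 2), -8802084), -1) = Pow(Add(Pow(Add(-2, Mul(3, I, Pow(2, Rational(1, 2))), Mul(-1, -21)), 2), -8802084), -1) = Pow(Add(Pow(Add(-2, Mul(3, I, Pow(2, Rational(1, 2))), 21), 2), -8802084), -1) = Pow(Add(Pow(Add(19, Mul(3, I, Pow(2, Rational(1, 2)))), 2), -8802084), -1) = Pow(Add(-8802084, Pow(Add(19, Mul(3, I, Pow(2, Rational(1, 2)))), 2)), -1)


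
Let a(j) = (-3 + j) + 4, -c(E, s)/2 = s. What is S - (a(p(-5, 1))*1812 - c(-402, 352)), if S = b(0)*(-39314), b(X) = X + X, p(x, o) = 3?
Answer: -7952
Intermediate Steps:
c(E, s) = -2*s
b(X) = 2*X
a(j) = 1 + j
S = 0 (S = (2*0)*(-39314) = 0*(-39314) = 0)
S - (a(p(-5, 1))*1812 - c(-402, 352)) = 0 - ((1 + 3)*1812 - (-2)*352) = 0 - (4*1812 - 1*(-704)) = 0 - (7248 + 704) = 0 - 1*7952 = 0 - 7952 = -7952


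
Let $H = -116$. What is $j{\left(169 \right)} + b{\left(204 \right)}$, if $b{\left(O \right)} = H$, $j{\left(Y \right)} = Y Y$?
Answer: $28445$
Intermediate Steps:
$j{\left(Y \right)} = Y^{2}$
$b{\left(O \right)} = -116$
$j{\left(169 \right)} + b{\left(204 \right)} = 169^{2} - 116 = 28561 - 116 = 28445$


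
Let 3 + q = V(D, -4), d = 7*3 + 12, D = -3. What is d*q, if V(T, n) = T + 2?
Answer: -132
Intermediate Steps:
d = 33 (d = 21 + 12 = 33)
V(T, n) = 2 + T
q = -4 (q = -3 + (2 - 3) = -3 - 1 = -4)
d*q = 33*(-4) = -132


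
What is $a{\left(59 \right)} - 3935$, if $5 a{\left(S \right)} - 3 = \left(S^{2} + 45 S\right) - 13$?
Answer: $- \frac{13549}{5} \approx -2709.8$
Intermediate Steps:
$a{\left(S \right)} = -2 + 9 S + \frac{S^{2}}{5}$ ($a{\left(S \right)} = \frac{3}{5} + \frac{\left(S^{2} + 45 S\right) - 13}{5} = \frac{3}{5} + \frac{-13 + S^{2} + 45 S}{5} = \frac{3}{5} + \left(- \frac{13}{5} + 9 S + \frac{S^{2}}{5}\right) = -2 + 9 S + \frac{S^{2}}{5}$)
$a{\left(59 \right)} - 3935 = \left(-2 + 9 \cdot 59 + \frac{59^{2}}{5}\right) - 3935 = \left(-2 + 531 + \frac{1}{5} \cdot 3481\right) - 3935 = \left(-2 + 531 + \frac{3481}{5}\right) - 3935 = \frac{6126}{5} - 3935 = - \frac{13549}{5}$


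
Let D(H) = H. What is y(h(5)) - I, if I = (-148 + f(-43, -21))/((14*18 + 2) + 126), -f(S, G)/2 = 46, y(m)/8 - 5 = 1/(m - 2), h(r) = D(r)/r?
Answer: 620/19 ≈ 32.632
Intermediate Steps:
h(r) = 1 (h(r) = r/r = 1)
y(m) = 40 + 8/(-2 + m) (y(m) = 40 + 8/(m - 2) = 40 + 8/(-2 + m))
f(S, G) = -92 (f(S, G) = -2*46 = -92)
I = -12/19 (I = (-148 - 92)/((14*18 + 2) + 126) = -240/((252 + 2) + 126) = -240/(254 + 126) = -240/380 = -240*1/380 = -12/19 ≈ -0.63158)
y(h(5)) - I = 8*(-9 + 5*1)/(-2 + 1) - 1*(-12/19) = 8*(-9 + 5)/(-1) + 12/19 = 8*(-1)*(-4) + 12/19 = 32 + 12/19 = 620/19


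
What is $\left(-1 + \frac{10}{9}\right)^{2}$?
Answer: $\frac{1}{81} \approx 0.012346$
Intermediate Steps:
$\left(-1 + \frac{10}{9}\right)^{2} = \left(\frac{1}{9}\right)^{2} = \frac{1}{81}$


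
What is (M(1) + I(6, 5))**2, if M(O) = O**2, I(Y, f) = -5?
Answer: 16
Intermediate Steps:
(M(1) + I(6, 5))**2 = (1**2 - 5)**2 = (1 - 5)**2 = (-4)**2 = 16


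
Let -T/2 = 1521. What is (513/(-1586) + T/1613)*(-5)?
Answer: 28260405/2558218 ≈ 11.047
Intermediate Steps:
T = -3042 (T = -2*1521 = -3042)
(513/(-1586) + T/1613)*(-5) = (513/(-1586) - 3042/1613)*(-5) = (513*(-1/1586) - 3042*1/1613)*(-5) = (-513/1586 - 3042/1613)*(-5) = -5652081/2558218*(-5) = 28260405/2558218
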